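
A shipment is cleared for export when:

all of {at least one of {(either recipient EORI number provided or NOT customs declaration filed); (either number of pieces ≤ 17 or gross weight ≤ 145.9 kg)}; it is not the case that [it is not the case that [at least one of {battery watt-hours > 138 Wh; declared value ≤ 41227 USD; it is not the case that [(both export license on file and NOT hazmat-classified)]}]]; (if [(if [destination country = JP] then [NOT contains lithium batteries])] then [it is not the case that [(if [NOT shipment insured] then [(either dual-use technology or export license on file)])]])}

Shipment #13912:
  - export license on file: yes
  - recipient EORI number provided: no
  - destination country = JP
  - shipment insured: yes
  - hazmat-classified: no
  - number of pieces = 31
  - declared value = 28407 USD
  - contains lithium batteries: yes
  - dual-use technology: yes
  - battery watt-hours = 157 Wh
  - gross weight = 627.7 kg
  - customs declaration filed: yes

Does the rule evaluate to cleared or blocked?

Atomic conditions:
  recipient EORI number provided: no → false
  NOT customs declaration filed: yes → false
  number of pieces ≤ 17: 31 ≤ 17 is false
  gross weight ≤ 145.9 kg: 627.7 ≤ 145.9 is false
  battery watt-hours > 138 Wh: 157 > 138 is true
  declared value ≤ 41227 USD: 28407 ≤ 41227 is true
  export license on file: yes → true
  NOT hazmat-classified: no → true
  destination country = JP: JP == JP is true
  NOT contains lithium batteries: yes → false
  NOT shipment insured: yes → false
  dual-use technology: yes → true
Combine:
[1.1] false OR false = false
[1.2] false OR false = false
[1] false OR false = false
[2.1.1.3.1] true AND true = true
[2.1.1.3] NOT true = false
[2.1.1] true OR true OR false = true
[2.1] NOT true = false
[2] NOT false = true
[3.1] true → false = false
[3.2.1.2] true OR true = true
[3.2.1] false → true (antecedent false ⇒ implication holds) = true
[3.2] NOT true = false
[3] false → false (antecedent false ⇒ implication holds) = true
[root] false AND true AND true = false
Overall: false → blocked

Blocked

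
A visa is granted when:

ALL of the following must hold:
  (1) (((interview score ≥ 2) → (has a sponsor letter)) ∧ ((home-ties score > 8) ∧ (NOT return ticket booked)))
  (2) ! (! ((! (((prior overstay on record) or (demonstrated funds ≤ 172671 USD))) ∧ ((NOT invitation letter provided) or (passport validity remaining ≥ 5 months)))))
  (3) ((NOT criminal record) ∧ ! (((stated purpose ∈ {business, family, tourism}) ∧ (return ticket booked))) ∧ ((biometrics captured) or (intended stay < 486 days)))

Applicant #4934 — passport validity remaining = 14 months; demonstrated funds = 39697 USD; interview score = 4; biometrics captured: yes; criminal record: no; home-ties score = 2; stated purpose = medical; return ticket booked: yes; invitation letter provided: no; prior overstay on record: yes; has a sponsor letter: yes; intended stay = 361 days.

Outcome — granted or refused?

Refused

Atomic conditions:
  interview score ≥ 2: 4 ≥ 2 is true
  has a sponsor letter: yes → true
  home-ties score > 8: 2 > 8 is false
  NOT return ticket booked: yes → false
  prior overstay on record: yes → true
  demonstrated funds ≤ 172671 USD: 39697 ≤ 172671 is true
  NOT invitation letter provided: no → true
  passport validity remaining ≥ 5 months: 14 ≥ 5 is true
  NOT criminal record: no → true
  stated purpose ∈ {business, family, tourism}: medical is not in the set → false
  return ticket booked: yes → true
  biometrics captured: yes → true
  intended stay < 486 days: 361 < 486 is true
Combine:
[1.1] true → true = true
[1.2] false AND false = false
[1] true AND false = false
[2.1.1.1.1] true OR true = true
[2.1.1.1] NOT true = false
[2.1.1.2] true OR true = true
[2.1.1] false AND true = false
[2.1] NOT false = true
[2] NOT true = false
[3.2.1] false AND true = false
[3.2] NOT false = true
[3.3] true OR true = true
[3] true AND true AND true = true
[root] false AND false AND true = false
Overall: false → refused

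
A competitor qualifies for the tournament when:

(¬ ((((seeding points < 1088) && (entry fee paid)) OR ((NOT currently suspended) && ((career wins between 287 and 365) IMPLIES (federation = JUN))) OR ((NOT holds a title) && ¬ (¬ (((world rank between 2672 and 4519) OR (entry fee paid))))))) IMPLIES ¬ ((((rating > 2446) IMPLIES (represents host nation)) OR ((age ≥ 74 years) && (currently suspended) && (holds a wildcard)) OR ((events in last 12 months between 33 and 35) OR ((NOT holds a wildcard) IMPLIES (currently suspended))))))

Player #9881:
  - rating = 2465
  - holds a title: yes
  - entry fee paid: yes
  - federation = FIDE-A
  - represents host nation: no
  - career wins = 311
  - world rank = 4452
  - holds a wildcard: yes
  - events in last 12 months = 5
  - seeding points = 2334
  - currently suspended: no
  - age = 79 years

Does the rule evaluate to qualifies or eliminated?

Atomic conditions:
  seeding points < 1088: 2334 < 1088 is false
  entry fee paid: yes → true
  NOT currently suspended: no → true
  career wins between 287 and 365: 311 in [287, 365] is true
  federation = JUN: FIDE-A == JUN is false
  NOT holds a title: yes → false
  world rank between 2672 and 4519: 4452 in [2672, 4519] is true
  rating > 2446: 2465 > 2446 is true
  represents host nation: no → false
  age ≥ 74 years: 79 ≥ 74 is true
  currently suspended: no → false
  holds a wildcard: yes → true
  events in last 12 months between 33 and 35: 5 in [33, 35] is false
  NOT holds a wildcard: yes → false
Combine:
[1.1.1] false AND true = false
[1.1.2.2] true → false = false
[1.1.2] true AND false = false
[1.1.3.2.1.1] true OR true = true
[1.1.3.2.1] NOT true = false
[1.1.3.2] NOT false = true
[1.1.3] false AND true = false
[1.1] false OR false OR false = false
[1] NOT false = true
[2.1.1] true → false = false
[2.1.2] true AND false AND true = false
[2.1.3.2] false → false (antecedent false ⇒ implication holds) = true
[2.1.3] false OR true = true
[2.1] false OR false OR true = true
[2] NOT true = false
[root] true → false = false
Overall: false → eliminated

Eliminated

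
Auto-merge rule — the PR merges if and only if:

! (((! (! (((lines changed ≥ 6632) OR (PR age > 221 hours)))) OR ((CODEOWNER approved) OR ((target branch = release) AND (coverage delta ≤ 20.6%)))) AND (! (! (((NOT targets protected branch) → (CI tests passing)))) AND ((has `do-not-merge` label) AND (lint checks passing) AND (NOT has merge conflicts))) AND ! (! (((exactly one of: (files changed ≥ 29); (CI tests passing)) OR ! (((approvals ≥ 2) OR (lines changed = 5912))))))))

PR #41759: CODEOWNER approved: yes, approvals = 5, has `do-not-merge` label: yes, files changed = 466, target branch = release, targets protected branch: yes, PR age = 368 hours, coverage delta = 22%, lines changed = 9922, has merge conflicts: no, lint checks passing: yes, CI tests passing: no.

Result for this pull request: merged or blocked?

Atomic conditions:
  lines changed ≥ 6632: 9922 ≥ 6632 is true
  PR age > 221 hours: 368 > 221 is true
  CODEOWNER approved: yes → true
  target branch = release: release == release is true
  coverage delta ≤ 20.6%: 22 ≤ 20.6 is false
  NOT targets protected branch: yes → false
  CI tests passing: no → false
  has `do-not-merge` label: yes → true
  lint checks passing: yes → true
  NOT has merge conflicts: no → true
  files changed ≥ 29: 466 ≥ 29 is true
  approvals ≥ 2: 5 ≥ 2 is true
  lines changed = 5912: 9922 == 5912 is false
Combine:
[1.1.1.1.1] true OR true = true
[1.1.1.1] NOT true = false
[1.1.1] NOT false = true
[1.1.2.2] true AND false = false
[1.1.2] true OR false = true
[1.1] true OR true = true
[1.2.1.1.1] false → false (antecedent false ⇒ implication holds) = true
[1.2.1.1] NOT true = false
[1.2.1] NOT false = true
[1.2.2] true AND true AND true = true
[1.2] true AND true = true
[1.3.1.1.1] exactly-one(true, false) = true
[1.3.1.1.2.1] true OR false = true
[1.3.1.1.2] NOT true = false
[1.3.1.1] true OR false = true
[1.3.1] NOT true = false
[1.3] NOT false = true
[1] true AND true AND true = true
[root] NOT true = false
Overall: false → blocked

Blocked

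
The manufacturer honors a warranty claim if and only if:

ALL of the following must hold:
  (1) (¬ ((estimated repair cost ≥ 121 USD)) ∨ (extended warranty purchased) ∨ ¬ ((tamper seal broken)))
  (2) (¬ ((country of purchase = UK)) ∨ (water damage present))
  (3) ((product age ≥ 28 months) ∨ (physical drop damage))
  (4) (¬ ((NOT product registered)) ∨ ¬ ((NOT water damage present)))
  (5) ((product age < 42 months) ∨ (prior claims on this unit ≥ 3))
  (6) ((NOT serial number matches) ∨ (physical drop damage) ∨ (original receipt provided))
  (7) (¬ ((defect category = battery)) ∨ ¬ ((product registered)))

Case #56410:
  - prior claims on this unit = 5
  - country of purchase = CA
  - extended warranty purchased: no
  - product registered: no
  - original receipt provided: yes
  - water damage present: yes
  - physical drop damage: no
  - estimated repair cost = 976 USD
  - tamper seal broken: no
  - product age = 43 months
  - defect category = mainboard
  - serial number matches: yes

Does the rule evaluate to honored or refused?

Atomic conditions:
  estimated repair cost ≥ 121 USD: 976 ≥ 121 is true
  extended warranty purchased: no → false
  tamper seal broken: no → false
  country of purchase = UK: CA == UK is false
  water damage present: yes → true
  product age ≥ 28 months: 43 ≥ 28 is true
  physical drop damage: no → false
  NOT product registered: no → true
  NOT water damage present: yes → false
  product age < 42 months: 43 < 42 is false
  prior claims on this unit ≥ 3: 5 ≥ 3 is true
  NOT serial number matches: yes → false
  original receipt provided: yes → true
  defect category = battery: mainboard == battery is false
  product registered: no → false
Combine:
[1.1] NOT true = false
[1.3] NOT false = true
[1] false OR false OR true = true
[2.1] NOT false = true
[2] true OR true = true
[3] true OR false = true
[4.1] NOT true = false
[4.2] NOT false = true
[4] false OR true = true
[5] false OR true = true
[6] false OR false OR true = true
[7.1] NOT false = true
[7.2] NOT false = true
[7] true OR true = true
[root] true AND true AND true AND true AND true AND true AND true = true
Overall: true → honored

Honored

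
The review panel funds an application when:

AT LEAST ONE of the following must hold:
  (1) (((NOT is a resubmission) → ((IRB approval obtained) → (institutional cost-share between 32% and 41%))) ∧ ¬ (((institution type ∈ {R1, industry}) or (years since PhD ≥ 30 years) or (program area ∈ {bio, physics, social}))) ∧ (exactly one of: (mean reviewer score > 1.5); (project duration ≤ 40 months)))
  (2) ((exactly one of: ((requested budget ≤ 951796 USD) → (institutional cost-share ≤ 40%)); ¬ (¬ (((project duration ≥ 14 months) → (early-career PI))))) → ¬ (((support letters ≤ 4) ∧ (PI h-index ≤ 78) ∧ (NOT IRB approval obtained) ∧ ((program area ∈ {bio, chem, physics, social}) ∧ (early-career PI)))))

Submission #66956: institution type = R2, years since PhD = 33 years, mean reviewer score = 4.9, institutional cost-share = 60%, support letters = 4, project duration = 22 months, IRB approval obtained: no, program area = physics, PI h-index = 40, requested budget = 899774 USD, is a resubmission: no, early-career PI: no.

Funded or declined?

Atomic conditions:
  NOT is a resubmission: no → true
  IRB approval obtained: no → false
  institutional cost-share between 32% and 41%: 60 in [32, 41] is false
  institution type ∈ {R1, industry}: R2 is not in the set → false
  years since PhD ≥ 30 years: 33 ≥ 30 is true
  program area ∈ {bio, physics, social}: physics is in the set → true
  mean reviewer score > 1.5: 4.9 > 1.5 is true
  project duration ≤ 40 months: 22 ≤ 40 is true
  requested budget ≤ 951796 USD: 899774 ≤ 951796 is true
  institutional cost-share ≤ 40%: 60 ≤ 40 is false
  project duration ≥ 14 months: 22 ≥ 14 is true
  early-career PI: no → false
  support letters ≤ 4: 4 ≤ 4 is true
  PI h-index ≤ 78: 40 ≤ 78 is true
  NOT IRB approval obtained: no → true
  program area ∈ {bio, chem, physics, social}: physics is in the set → true
Combine:
[1.1.2] false → false (antecedent false ⇒ implication holds) = true
[1.1] true → true = true
[1.2.1] false OR true OR true = true
[1.2] NOT true = false
[1.3] exactly-one(true, true) = false
[1] true AND false AND false = false
[2.1.1] true → false = false
[2.1.2.1.1] true → false = false
[2.1.2.1] NOT false = true
[2.1.2] NOT true = false
[2.1] exactly-one(false, false) = false
[2.2.1.4] true AND false = false
[2.2.1] true AND true AND true AND false = false
[2.2] NOT false = true
[2] false → true (antecedent false ⇒ implication holds) = true
[root] false OR true = true
Overall: true → funded

Funded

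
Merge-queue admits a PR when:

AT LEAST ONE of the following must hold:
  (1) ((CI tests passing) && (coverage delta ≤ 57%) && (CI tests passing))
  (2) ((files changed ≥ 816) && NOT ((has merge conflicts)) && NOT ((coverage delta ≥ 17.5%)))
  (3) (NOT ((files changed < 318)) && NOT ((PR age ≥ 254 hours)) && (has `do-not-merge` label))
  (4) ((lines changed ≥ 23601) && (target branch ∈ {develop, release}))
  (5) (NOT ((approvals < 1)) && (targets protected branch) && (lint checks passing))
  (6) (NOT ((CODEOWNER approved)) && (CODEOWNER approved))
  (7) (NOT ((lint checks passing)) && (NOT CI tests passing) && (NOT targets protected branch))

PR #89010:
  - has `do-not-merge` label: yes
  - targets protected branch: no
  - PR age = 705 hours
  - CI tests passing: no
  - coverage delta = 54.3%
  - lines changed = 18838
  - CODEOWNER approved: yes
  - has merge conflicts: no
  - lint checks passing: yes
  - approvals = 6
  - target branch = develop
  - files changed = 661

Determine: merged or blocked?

Atomic conditions:
  CI tests passing: no → false
  coverage delta ≤ 57%: 54.3 ≤ 57 is true
  files changed ≥ 816: 661 ≥ 816 is false
  has merge conflicts: no → false
  coverage delta ≥ 17.5%: 54.3 ≥ 17.5 is true
  files changed < 318: 661 < 318 is false
  PR age ≥ 254 hours: 705 ≥ 254 is true
  has `do-not-merge` label: yes → true
  lines changed ≥ 23601: 18838 ≥ 23601 is false
  target branch ∈ {develop, release}: develop is in the set → true
  approvals < 1: 6 < 1 is false
  targets protected branch: no → false
  lint checks passing: yes → true
  CODEOWNER approved: yes → true
  NOT CI tests passing: no → true
  NOT targets protected branch: no → true
Combine:
[1] false AND true AND false = false
[2.2] NOT false = true
[2.3] NOT true = false
[2] false AND true AND false = false
[3.1] NOT false = true
[3.2] NOT true = false
[3] true AND false AND true = false
[4] false AND true = false
[5.1] NOT false = true
[5] true AND false AND true = false
[6.1] NOT true = false
[6] false AND true = false
[7.1] NOT true = false
[7] false AND true AND true = false
[root] false OR false OR false OR false OR false OR false OR false = false
Overall: false → blocked

Blocked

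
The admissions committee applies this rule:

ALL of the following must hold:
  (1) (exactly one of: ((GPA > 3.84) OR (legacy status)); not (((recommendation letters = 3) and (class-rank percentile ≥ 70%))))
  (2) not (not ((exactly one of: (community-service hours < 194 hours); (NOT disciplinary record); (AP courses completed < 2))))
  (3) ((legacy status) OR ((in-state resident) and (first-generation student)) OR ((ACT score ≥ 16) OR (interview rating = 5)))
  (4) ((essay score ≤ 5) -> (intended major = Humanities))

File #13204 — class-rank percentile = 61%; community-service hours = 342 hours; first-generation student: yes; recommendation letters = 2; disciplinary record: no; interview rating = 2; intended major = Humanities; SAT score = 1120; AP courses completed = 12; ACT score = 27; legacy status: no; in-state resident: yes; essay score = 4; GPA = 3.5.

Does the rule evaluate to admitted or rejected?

Atomic conditions:
  GPA > 3.84: 3.5 > 3.84 is false
  legacy status: no → false
  recommendation letters = 3: 2 == 3 is false
  class-rank percentile ≥ 70%: 61 ≥ 70 is false
  community-service hours < 194 hours: 342 < 194 is false
  NOT disciplinary record: no → true
  AP courses completed < 2: 12 < 2 is false
  in-state resident: yes → true
  first-generation student: yes → true
  ACT score ≥ 16: 27 ≥ 16 is true
  interview rating = 5: 2 == 5 is false
  essay score ≤ 5: 4 ≤ 5 is true
  intended major = Humanities: Humanities == Humanities is true
Combine:
[1.1] false OR false = false
[1.2.1] false AND false = false
[1.2] NOT false = true
[1] exactly-one(false, true) = true
[2.1.1] exactly-one(false, true, false) = true
[2.1] NOT true = false
[2] NOT false = true
[3.2] true AND true = true
[3.3] true OR false = true
[3] false OR true OR true = true
[4] true → true = true
[root] true AND true AND true AND true = true
Overall: true → admitted

Admitted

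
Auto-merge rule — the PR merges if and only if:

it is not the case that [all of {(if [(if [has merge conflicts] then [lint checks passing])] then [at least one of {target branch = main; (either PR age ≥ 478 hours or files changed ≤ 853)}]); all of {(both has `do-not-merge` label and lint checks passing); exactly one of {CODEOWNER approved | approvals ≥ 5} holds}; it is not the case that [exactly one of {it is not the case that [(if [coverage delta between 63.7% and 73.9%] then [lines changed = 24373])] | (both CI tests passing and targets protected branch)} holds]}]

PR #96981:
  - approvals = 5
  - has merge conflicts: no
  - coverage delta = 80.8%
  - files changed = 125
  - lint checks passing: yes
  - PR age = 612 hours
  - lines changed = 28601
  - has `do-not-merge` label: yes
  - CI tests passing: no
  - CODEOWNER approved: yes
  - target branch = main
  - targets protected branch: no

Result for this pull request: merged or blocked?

Merged

Atomic conditions:
  has merge conflicts: no → false
  lint checks passing: yes → true
  target branch = main: main == main is true
  PR age ≥ 478 hours: 612 ≥ 478 is true
  files changed ≤ 853: 125 ≤ 853 is true
  has `do-not-merge` label: yes → true
  CODEOWNER approved: yes → true
  approvals ≥ 5: 5 ≥ 5 is true
  coverage delta between 63.7% and 73.9%: 80.8 in [63.7, 73.9] is false
  lines changed = 24373: 28601 == 24373 is false
  CI tests passing: no → false
  targets protected branch: no → false
Combine:
[1.1.1] false → true (antecedent false ⇒ implication holds) = true
[1.1.2.2] true OR true = true
[1.1.2] true OR true = true
[1.1] true → true = true
[1.2.1] true AND true = true
[1.2.2] exactly-one(true, true) = false
[1.2] true AND false = false
[1.3.1.1.1] false → false (antecedent false ⇒ implication holds) = true
[1.3.1.1] NOT true = false
[1.3.1.2] false AND false = false
[1.3.1] exactly-one(false, false) = false
[1.3] NOT false = true
[1] true AND false AND true = false
[root] NOT false = true
Overall: true → merged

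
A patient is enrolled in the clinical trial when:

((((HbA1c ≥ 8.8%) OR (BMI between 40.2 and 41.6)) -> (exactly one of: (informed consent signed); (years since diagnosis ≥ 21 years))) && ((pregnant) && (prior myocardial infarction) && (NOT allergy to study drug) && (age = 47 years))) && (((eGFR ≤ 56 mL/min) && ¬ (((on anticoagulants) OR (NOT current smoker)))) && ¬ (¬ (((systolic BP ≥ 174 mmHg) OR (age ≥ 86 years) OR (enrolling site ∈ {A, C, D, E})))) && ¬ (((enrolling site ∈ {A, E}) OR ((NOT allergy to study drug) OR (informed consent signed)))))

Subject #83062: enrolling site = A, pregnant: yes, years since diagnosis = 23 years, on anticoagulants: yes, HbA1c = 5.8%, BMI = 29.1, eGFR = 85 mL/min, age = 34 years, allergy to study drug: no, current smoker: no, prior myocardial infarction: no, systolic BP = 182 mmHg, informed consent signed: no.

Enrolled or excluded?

Atomic conditions:
  HbA1c ≥ 8.8%: 5.8 ≥ 8.8 is false
  BMI between 40.2 and 41.6: 29.1 in [40.2, 41.6] is false
  informed consent signed: no → false
  years since diagnosis ≥ 21 years: 23 ≥ 21 is true
  pregnant: yes → true
  prior myocardial infarction: no → false
  NOT allergy to study drug: no → true
  age = 47 years: 34 == 47 is false
  eGFR ≤ 56 mL/min: 85 ≤ 56 is false
  on anticoagulants: yes → true
  NOT current smoker: no → true
  systolic BP ≥ 174 mmHg: 182 ≥ 174 is true
  age ≥ 86 years: 34 ≥ 86 is false
  enrolling site ∈ {A, C, D, E}: A is in the set → true
  enrolling site ∈ {A, E}: A is in the set → true
Combine:
[1.1.1] false OR false = false
[1.1.2] exactly-one(false, true) = true
[1.1] false → true (antecedent false ⇒ implication holds) = true
[1.2] true AND false AND true AND false = false
[1] true AND false = false
[2.1.2.1] true OR true = true
[2.1.2] NOT true = false
[2.1] false AND false = false
[2.2.1.1] true OR false OR true = true
[2.2.1] NOT true = false
[2.2] NOT false = true
[2.3.1.2] true OR false = true
[2.3.1] true OR true = true
[2.3] NOT true = false
[2] false AND true AND false = false
[root] false AND false = false
Overall: false → excluded

Excluded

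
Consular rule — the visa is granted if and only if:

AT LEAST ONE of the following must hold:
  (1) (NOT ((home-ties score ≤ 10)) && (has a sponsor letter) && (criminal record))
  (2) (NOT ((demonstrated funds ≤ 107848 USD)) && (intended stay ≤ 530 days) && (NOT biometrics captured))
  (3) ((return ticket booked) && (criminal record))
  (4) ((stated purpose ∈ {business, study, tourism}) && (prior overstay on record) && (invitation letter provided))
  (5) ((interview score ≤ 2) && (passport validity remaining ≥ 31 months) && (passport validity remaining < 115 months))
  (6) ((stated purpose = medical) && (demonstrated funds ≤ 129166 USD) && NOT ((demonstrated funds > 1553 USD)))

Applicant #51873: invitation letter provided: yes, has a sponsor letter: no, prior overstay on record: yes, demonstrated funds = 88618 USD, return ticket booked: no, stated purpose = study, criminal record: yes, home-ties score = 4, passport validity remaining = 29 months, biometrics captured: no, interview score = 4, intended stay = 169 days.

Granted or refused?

Atomic conditions:
  home-ties score ≤ 10: 4 ≤ 10 is true
  has a sponsor letter: no → false
  criminal record: yes → true
  demonstrated funds ≤ 107848 USD: 88618 ≤ 107848 is true
  intended stay ≤ 530 days: 169 ≤ 530 is true
  NOT biometrics captured: no → true
  return ticket booked: no → false
  stated purpose ∈ {business, study, tourism}: study is in the set → true
  prior overstay on record: yes → true
  invitation letter provided: yes → true
  interview score ≤ 2: 4 ≤ 2 is false
  passport validity remaining ≥ 31 months: 29 ≥ 31 is false
  passport validity remaining < 115 months: 29 < 115 is true
  stated purpose = medical: study == medical is false
  demonstrated funds ≤ 129166 USD: 88618 ≤ 129166 is true
  demonstrated funds > 1553 USD: 88618 > 1553 is true
Combine:
[1.1] NOT true = false
[1] false AND false AND true = false
[2.1] NOT true = false
[2] false AND true AND true = false
[3] false AND true = false
[4] true AND true AND true = true
[5] false AND false AND true = false
[6.3] NOT true = false
[6] false AND true AND false = false
[root] false OR false OR false OR true OR false OR false = true
Overall: true → granted

Granted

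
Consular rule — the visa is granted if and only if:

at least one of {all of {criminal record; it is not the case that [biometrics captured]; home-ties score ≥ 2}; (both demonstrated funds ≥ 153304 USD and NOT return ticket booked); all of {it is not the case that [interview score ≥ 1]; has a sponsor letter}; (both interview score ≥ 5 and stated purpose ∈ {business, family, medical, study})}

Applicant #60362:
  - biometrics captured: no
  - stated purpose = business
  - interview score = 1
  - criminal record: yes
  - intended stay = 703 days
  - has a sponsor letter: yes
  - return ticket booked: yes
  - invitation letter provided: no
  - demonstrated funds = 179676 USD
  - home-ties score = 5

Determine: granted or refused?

Granted

Atomic conditions:
  criminal record: yes → true
  biometrics captured: no → false
  home-ties score ≥ 2: 5 ≥ 2 is true
  demonstrated funds ≥ 153304 USD: 179676 ≥ 153304 is true
  NOT return ticket booked: yes → false
  interview score ≥ 1: 1 ≥ 1 is true
  has a sponsor letter: yes → true
  interview score ≥ 5: 1 ≥ 5 is false
  stated purpose ∈ {business, family, medical, study}: business is in the set → true
Combine:
[1.2] NOT false = true
[1] true AND true AND true = true
[2] true AND false = false
[3.1] NOT true = false
[3] false AND true = false
[4] false AND true = false
[root] true OR false OR false OR false = true
Overall: true → granted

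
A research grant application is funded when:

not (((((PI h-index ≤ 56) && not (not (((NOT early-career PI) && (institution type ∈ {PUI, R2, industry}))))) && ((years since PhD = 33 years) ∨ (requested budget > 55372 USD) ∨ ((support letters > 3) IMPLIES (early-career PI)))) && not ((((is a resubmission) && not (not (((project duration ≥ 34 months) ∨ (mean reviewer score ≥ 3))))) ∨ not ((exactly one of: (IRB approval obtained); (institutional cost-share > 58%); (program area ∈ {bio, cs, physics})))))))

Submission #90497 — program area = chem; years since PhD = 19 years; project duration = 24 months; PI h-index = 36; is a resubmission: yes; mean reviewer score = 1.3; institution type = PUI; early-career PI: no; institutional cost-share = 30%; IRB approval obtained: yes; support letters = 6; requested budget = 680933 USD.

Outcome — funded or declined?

Declined

Atomic conditions:
  PI h-index ≤ 56: 36 ≤ 56 is true
  NOT early-career PI: no → true
  institution type ∈ {PUI, R2, industry}: PUI is in the set → true
  years since PhD = 33 years: 19 == 33 is false
  requested budget > 55372 USD: 680933 > 55372 is true
  support letters > 3: 6 > 3 is true
  early-career PI: no → false
  is a resubmission: yes → true
  project duration ≥ 34 months: 24 ≥ 34 is false
  mean reviewer score ≥ 3: 1.3 ≥ 3 is false
  IRB approval obtained: yes → true
  institutional cost-share > 58%: 30 > 58 is false
  program area ∈ {bio, cs, physics}: chem is not in the set → false
Combine:
[1.1.1.2.1.1] true AND true = true
[1.1.1.2.1] NOT true = false
[1.1.1.2] NOT false = true
[1.1.1] true AND true = true
[1.1.2.3] true → false = false
[1.1.2] false OR true OR false = true
[1.1] true AND true = true
[1.2.1.1.2.1.1] false OR false = false
[1.2.1.1.2.1] NOT false = true
[1.2.1.1.2] NOT true = false
[1.2.1.1] true AND false = false
[1.2.1.2.1] exactly-one(true, false, false) = true
[1.2.1.2] NOT true = false
[1.2.1] false OR false = false
[1.2] NOT false = true
[1] true AND true = true
[root] NOT true = false
Overall: false → declined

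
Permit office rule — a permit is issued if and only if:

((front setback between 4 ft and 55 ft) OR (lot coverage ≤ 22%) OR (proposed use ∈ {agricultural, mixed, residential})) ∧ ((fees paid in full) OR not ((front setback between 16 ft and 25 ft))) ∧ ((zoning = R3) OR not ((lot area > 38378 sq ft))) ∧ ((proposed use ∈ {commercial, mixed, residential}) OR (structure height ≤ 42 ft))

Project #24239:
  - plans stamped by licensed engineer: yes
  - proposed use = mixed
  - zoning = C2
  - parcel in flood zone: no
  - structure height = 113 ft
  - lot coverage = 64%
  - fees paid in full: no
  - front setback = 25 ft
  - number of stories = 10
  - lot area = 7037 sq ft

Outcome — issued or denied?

Atomic conditions:
  front setback between 4 ft and 55 ft: 25 in [4, 55] is true
  lot coverage ≤ 22%: 64 ≤ 22 is false
  proposed use ∈ {agricultural, mixed, residential}: mixed is in the set → true
  fees paid in full: no → false
  front setback between 16 ft and 25 ft: 25 in [16, 25] is true
  zoning = R3: C2 == R3 is false
  lot area > 38378 sq ft: 7037 > 38378 is false
  proposed use ∈ {commercial, mixed, residential}: mixed is in the set → true
  structure height ≤ 42 ft: 113 ≤ 42 is false
Combine:
[1] true OR false OR true = true
[2.2] NOT true = false
[2] false OR false = false
[3.2] NOT false = true
[3] false OR true = true
[4] true OR false = true
[root] true AND false AND true AND true = false
Overall: false → denied

Denied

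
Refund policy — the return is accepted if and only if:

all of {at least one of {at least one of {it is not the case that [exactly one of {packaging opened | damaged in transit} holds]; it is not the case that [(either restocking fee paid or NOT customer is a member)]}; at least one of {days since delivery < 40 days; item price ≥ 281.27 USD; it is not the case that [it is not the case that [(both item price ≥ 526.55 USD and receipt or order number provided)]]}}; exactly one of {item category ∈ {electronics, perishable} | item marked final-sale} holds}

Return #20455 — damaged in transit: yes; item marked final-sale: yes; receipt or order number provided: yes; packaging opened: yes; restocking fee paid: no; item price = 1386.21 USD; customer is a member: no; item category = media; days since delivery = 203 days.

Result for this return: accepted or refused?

Atomic conditions:
  packaging opened: yes → true
  damaged in transit: yes → true
  restocking fee paid: no → false
  NOT customer is a member: no → true
  days since delivery < 40 days: 203 < 40 is false
  item price ≥ 281.27 USD: 1386.21 ≥ 281.27 is true
  item price ≥ 526.55 USD: 1386.21 ≥ 526.55 is true
  receipt or order number provided: yes → true
  item category ∈ {electronics, perishable}: media is not in the set → false
  item marked final-sale: yes → true
Combine:
[1.1.1.1] exactly-one(true, true) = false
[1.1.1] NOT false = true
[1.1.2.1] false OR true = true
[1.1.2] NOT true = false
[1.1] true OR false = true
[1.2.3.1.1] true AND true = true
[1.2.3.1] NOT true = false
[1.2.3] NOT false = true
[1.2] false OR true OR true = true
[1] true OR true = true
[2] exactly-one(false, true) = true
[root] true AND true = true
Overall: true → accepted

Accepted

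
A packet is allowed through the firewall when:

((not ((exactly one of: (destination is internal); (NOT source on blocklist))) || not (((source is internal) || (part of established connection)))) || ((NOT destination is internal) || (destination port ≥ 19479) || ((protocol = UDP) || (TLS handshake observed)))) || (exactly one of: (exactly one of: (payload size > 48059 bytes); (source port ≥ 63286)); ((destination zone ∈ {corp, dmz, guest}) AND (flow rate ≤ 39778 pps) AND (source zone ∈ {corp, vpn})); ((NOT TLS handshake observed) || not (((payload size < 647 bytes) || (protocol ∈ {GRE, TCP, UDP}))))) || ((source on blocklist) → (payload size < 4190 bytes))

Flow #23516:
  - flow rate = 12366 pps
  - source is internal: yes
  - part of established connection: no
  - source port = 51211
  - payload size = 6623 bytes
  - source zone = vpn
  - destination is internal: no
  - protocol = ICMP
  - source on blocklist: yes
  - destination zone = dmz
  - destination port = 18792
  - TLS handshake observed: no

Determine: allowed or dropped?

Atomic conditions:
  destination is internal: no → false
  NOT source on blocklist: yes → false
  source is internal: yes → true
  part of established connection: no → false
  NOT destination is internal: no → true
  destination port ≥ 19479: 18792 ≥ 19479 is false
  protocol = UDP: ICMP == UDP is false
  TLS handshake observed: no → false
  payload size > 48059 bytes: 6623 > 48059 is false
  source port ≥ 63286: 51211 ≥ 63286 is false
  destination zone ∈ {corp, dmz, guest}: dmz is in the set → true
  flow rate ≤ 39778 pps: 12366 ≤ 39778 is true
  source zone ∈ {corp, vpn}: vpn is in the set → true
  NOT TLS handshake observed: no → true
  payload size < 647 bytes: 6623 < 647 is false
  protocol ∈ {GRE, TCP, UDP}: ICMP is not in the set → false
  source on blocklist: yes → true
  payload size < 4190 bytes: 6623 < 4190 is false
Combine:
[1.1.1.1] exactly-one(false, false) = false
[1.1.1] NOT false = true
[1.1.2.1] true OR false = true
[1.1.2] NOT true = false
[1.1] true OR false = true
[1.2.3] false OR false = false
[1.2] true OR false OR false = true
[1] true OR true = true
[2.1] exactly-one(false, false) = false
[2.2] true AND true AND true = true
[2.3.2.1] false OR false = false
[2.3.2] NOT false = true
[2.3] true OR true = true
[2] exactly-one(false, true, true) = false
[3] true → false = false
[root] true OR false OR false = true
Overall: true → allowed

Allowed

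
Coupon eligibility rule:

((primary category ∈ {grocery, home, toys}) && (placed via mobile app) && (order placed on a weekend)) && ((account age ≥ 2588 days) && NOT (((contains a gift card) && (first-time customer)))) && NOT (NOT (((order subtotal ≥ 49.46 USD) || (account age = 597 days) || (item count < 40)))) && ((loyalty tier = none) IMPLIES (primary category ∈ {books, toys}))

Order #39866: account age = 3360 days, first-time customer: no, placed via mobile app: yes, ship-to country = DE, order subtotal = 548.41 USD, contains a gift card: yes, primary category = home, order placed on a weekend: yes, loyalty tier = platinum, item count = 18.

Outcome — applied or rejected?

Applied

Atomic conditions:
  primary category ∈ {grocery, home, toys}: home is in the set → true
  placed via mobile app: yes → true
  order placed on a weekend: yes → true
  account age ≥ 2588 days: 3360 ≥ 2588 is true
  contains a gift card: yes → true
  first-time customer: no → false
  order subtotal ≥ 49.46 USD: 548.41 ≥ 49.46 is true
  account age = 597 days: 3360 == 597 is false
  item count < 40: 18 < 40 is true
  loyalty tier = none: platinum == none is false
  primary category ∈ {books, toys}: home is not in the set → false
Combine:
[1] true AND true AND true = true
[2.2.1] true AND false = false
[2.2] NOT false = true
[2] true AND true = true
[3.1.1] true OR false OR true = true
[3.1] NOT true = false
[3] NOT false = true
[4] false → false (antecedent false ⇒ implication holds) = true
[root] true AND true AND true AND true = true
Overall: true → applied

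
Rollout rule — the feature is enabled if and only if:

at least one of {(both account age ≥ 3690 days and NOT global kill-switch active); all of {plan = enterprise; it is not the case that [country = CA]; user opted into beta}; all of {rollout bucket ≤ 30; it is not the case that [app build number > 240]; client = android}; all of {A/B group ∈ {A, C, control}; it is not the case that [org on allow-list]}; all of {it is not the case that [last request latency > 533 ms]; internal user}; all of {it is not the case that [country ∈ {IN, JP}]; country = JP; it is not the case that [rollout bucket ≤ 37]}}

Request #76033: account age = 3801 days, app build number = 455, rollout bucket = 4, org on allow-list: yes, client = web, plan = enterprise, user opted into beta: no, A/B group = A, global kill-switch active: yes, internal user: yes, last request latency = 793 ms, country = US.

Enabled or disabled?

Atomic conditions:
  account age ≥ 3690 days: 3801 ≥ 3690 is true
  NOT global kill-switch active: yes → false
  plan = enterprise: enterprise == enterprise is true
  country = CA: US == CA is false
  user opted into beta: no → false
  rollout bucket ≤ 30: 4 ≤ 30 is true
  app build number > 240: 455 > 240 is true
  client = android: web == android is false
  A/B group ∈ {A, C, control}: A is in the set → true
  org on allow-list: yes → true
  last request latency > 533 ms: 793 > 533 is true
  internal user: yes → true
  country ∈ {IN, JP}: US is not in the set → false
  country = JP: US == JP is false
  rollout bucket ≤ 37: 4 ≤ 37 is true
Combine:
[1] true AND false = false
[2.2] NOT false = true
[2] true AND true AND false = false
[3.2] NOT true = false
[3] true AND false AND false = false
[4.2] NOT true = false
[4] true AND false = false
[5.1] NOT true = false
[5] false AND true = false
[6.1] NOT false = true
[6.3] NOT true = false
[6] true AND false AND false = false
[root] false OR false OR false OR false OR false OR false = false
Overall: false → disabled

Disabled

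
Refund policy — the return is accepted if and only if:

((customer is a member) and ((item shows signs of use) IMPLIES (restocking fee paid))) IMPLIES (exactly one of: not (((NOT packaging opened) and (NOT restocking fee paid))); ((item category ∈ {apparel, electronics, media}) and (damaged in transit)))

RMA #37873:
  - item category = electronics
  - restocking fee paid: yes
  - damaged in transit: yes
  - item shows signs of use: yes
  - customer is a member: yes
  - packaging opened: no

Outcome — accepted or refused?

Atomic conditions:
  customer is a member: yes → true
  item shows signs of use: yes → true
  restocking fee paid: yes → true
  NOT packaging opened: no → true
  NOT restocking fee paid: yes → false
  item category ∈ {apparel, electronics, media}: electronics is in the set → true
  damaged in transit: yes → true
Combine:
[1.2] true → true = true
[1] true AND true = true
[2.1.1] true AND false = false
[2.1] NOT false = true
[2.2] true AND true = true
[2] exactly-one(true, true) = false
[root] true → false = false
Overall: false → refused

Refused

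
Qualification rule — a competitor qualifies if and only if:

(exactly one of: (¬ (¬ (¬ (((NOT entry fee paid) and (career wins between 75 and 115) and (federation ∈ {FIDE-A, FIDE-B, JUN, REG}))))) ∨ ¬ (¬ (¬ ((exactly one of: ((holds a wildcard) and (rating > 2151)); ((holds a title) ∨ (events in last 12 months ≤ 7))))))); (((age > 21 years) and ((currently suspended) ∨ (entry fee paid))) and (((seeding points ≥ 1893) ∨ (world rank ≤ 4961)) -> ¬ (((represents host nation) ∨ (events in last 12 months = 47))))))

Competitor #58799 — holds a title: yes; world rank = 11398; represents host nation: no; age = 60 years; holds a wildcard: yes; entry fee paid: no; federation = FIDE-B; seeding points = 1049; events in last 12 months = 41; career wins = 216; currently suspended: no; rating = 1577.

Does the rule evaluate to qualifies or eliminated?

Qualifies

Atomic conditions:
  NOT entry fee paid: no → true
  career wins between 75 and 115: 216 in [75, 115] is false
  federation ∈ {FIDE-A, FIDE-B, JUN, REG}: FIDE-B is in the set → true
  holds a wildcard: yes → true
  rating > 2151: 1577 > 2151 is false
  holds a title: yes → true
  events in last 12 months ≤ 7: 41 ≤ 7 is false
  age > 21 years: 60 > 21 is true
  currently suspended: no → false
  entry fee paid: no → false
  seeding points ≥ 1893: 1049 ≥ 1893 is false
  world rank ≤ 4961: 11398 ≤ 4961 is false
  represents host nation: no → false
  events in last 12 months = 47: 41 == 47 is false
Combine:
[1.1.1.1.1] true AND false AND true = false
[1.1.1.1] NOT false = true
[1.1.1] NOT true = false
[1.1] NOT false = true
[1.2.1.1.1.1] true AND false = false
[1.2.1.1.1.2] true OR false = true
[1.2.1.1.1] exactly-one(false, true) = true
[1.2.1.1] NOT true = false
[1.2.1] NOT false = true
[1.2] NOT true = false
[1] true OR false = true
[2.1.2] false OR false = false
[2.1] true AND false = false
[2.2.1] false OR false = false
[2.2.2.1] false OR false = false
[2.2.2] NOT false = true
[2.2] false → true (antecedent false ⇒ implication holds) = true
[2] false AND true = false
[root] exactly-one(true, false) = true
Overall: true → qualifies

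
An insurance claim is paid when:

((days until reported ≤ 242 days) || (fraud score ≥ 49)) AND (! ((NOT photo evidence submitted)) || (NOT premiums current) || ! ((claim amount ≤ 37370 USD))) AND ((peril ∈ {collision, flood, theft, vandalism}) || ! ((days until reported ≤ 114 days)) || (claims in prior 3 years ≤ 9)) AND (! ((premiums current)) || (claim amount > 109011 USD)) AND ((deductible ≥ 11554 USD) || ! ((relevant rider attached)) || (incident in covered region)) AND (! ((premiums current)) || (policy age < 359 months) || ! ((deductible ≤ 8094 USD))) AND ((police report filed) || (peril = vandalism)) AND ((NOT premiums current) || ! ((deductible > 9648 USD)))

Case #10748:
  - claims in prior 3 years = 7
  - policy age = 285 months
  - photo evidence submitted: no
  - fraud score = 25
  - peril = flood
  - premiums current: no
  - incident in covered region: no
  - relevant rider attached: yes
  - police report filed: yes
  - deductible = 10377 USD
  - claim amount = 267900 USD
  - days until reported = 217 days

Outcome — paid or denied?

Atomic conditions:
  days until reported ≤ 242 days: 217 ≤ 242 is true
  fraud score ≥ 49: 25 ≥ 49 is false
  NOT photo evidence submitted: no → true
  NOT premiums current: no → true
  claim amount ≤ 37370 USD: 267900 ≤ 37370 is false
  peril ∈ {collision, flood, theft, vandalism}: flood is in the set → true
  days until reported ≤ 114 days: 217 ≤ 114 is false
  claims in prior 3 years ≤ 9: 7 ≤ 9 is true
  premiums current: no → false
  claim amount > 109011 USD: 267900 > 109011 is true
  deductible ≥ 11554 USD: 10377 ≥ 11554 is false
  relevant rider attached: yes → true
  incident in covered region: no → false
  policy age < 359 months: 285 < 359 is true
  deductible ≤ 8094 USD: 10377 ≤ 8094 is false
  police report filed: yes → true
  peril = vandalism: flood == vandalism is false
  deductible > 9648 USD: 10377 > 9648 is true
Combine:
[1] true OR false = true
[2.1] NOT true = false
[2.3] NOT false = true
[2] false OR true OR true = true
[3.2] NOT false = true
[3] true OR true OR true = true
[4.1] NOT false = true
[4] true OR true = true
[5.2] NOT true = false
[5] false OR false OR false = false
[6.1] NOT false = true
[6.3] NOT false = true
[6] true OR true OR true = true
[7] true OR false = true
[8.2] NOT true = false
[8] true OR false = true
[root] true AND true AND true AND true AND false AND true AND true AND true = false
Overall: false → denied

Denied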